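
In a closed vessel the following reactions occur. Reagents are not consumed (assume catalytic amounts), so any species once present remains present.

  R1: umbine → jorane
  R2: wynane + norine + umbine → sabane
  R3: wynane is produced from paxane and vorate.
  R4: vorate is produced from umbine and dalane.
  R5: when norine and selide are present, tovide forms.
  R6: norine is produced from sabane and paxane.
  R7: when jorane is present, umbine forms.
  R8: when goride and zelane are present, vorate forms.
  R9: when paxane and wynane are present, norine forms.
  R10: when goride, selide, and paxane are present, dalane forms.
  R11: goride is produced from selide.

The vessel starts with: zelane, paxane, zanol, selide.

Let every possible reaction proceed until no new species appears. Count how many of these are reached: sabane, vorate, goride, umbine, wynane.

3

selide present → goride forms (R11).
goride and zelane present → vorate forms (R8).
paxane and vorate present → wynane forms (R3).
sabane would need wynane, norine, and umbine (R2), but umbine never forms.
vorate: reached.
goride: reached.
umbine would need jorane (R7), but jorane never forms.
wynane: reached.
Reached: vorate, goride, and wynane — 3 of the 5.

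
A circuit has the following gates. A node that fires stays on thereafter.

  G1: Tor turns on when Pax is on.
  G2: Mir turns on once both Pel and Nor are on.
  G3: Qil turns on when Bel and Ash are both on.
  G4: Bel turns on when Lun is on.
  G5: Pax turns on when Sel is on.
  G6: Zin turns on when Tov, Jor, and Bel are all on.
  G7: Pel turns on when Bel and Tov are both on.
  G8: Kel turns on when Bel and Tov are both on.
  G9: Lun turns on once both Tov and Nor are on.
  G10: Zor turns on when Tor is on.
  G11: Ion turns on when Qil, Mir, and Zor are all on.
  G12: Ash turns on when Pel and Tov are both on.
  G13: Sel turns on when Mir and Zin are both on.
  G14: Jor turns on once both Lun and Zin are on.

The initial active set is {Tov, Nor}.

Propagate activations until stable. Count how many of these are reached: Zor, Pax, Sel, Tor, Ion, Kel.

Tov and Nor are on, so Lun turns on (G9).
G4: Lun on → Bel on.
Bel and Tov are on, so Kel turns on (G8).
Zor would need Tor (G10), but Tor never turns on.
Pax would need Sel (G5), but Sel never turns on.
Sel would need Mir and Zin (G13), but Zin never turns on.
Tor would need Pax (G1), but Pax never turns on.
Ion would need Qil, Mir, and Zor (G11), but Zor never turns on.
Kel: reached.
Reached: Kel — 1 of the 6.

1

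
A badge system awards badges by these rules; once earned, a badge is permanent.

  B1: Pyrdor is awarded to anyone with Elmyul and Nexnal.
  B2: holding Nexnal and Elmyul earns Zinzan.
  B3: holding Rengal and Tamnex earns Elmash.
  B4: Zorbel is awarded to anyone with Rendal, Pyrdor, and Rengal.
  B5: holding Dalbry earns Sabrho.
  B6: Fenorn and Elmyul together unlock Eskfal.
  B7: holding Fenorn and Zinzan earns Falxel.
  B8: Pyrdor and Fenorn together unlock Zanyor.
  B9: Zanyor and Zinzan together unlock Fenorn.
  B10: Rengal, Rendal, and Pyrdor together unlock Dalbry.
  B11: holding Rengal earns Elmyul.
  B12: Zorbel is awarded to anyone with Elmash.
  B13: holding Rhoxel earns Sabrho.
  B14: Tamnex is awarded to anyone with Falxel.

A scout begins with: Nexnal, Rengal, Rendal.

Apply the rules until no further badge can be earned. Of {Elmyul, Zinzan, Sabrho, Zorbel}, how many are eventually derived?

With Rengal, Elmyul is earned (B11).
With Nexnal and Elmyul, Zinzan is earned (B2).
With Elmyul and Nexnal, Pyrdor is earned (B1).
With Rendal, Pyrdor, and Rengal, Zorbel is earned (B4).
With Rengal, Rendal, and Pyrdor, Dalbry is earned (B10).
With Dalbry, Sabrho is earned (B5).
Elmyul: reached.
Zinzan: reached.
Sabrho: reached.
Zorbel: reached.
All 4 are reached.

4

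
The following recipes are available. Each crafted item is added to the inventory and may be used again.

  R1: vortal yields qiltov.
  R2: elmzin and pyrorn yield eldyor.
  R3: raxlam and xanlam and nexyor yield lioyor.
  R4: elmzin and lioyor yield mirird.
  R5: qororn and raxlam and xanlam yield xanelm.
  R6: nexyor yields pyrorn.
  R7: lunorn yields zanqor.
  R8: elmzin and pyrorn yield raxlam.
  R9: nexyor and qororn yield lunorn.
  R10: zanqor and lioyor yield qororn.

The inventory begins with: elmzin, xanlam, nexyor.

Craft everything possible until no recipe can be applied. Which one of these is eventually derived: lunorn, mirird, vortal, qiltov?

mirird

Using R6, nexyor makes pyrorn.
elmzin and pyrorn → raxlam (R8).
raxlam and xanlam and nexyor → lioyor (R3).
Using R4, elmzin and lioyor make mirird.
qiltov would need vortal (R1), but vortal is never obtained. No rule produces vortal, and it is not given. lunorn would need nexyor and qororn (R9), but qororn is never obtained.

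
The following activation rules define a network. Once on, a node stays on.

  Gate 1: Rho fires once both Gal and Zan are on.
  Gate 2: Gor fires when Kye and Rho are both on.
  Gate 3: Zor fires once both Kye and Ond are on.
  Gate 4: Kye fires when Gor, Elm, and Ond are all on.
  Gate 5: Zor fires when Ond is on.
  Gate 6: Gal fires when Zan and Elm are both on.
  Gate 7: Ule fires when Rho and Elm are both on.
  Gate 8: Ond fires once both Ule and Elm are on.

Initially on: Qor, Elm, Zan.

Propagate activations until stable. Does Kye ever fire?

Kye would need Gor, Elm, and Ond (Gate 4), but Gor never turns on.

No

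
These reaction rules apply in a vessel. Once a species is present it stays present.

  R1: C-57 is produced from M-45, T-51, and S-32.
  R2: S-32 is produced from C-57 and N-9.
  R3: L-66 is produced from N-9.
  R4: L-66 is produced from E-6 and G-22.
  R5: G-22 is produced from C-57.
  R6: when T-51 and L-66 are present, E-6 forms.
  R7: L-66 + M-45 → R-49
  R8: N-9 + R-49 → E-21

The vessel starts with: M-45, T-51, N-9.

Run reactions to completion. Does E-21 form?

Yes

N-9 present → L-66 forms (R3).
L-66 and M-45 present → R-49 forms (R7).
N-9 and R-49 present → E-21 forms (R8).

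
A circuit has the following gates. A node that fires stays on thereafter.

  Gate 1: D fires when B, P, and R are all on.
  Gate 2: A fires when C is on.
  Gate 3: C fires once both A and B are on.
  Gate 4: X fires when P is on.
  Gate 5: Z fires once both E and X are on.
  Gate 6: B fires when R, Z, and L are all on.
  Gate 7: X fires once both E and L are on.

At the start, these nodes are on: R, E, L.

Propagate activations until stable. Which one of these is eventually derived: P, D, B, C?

B

Gate 7: E and L on → X on.
Gate 5: E and X on → Z on.
R, Z, and L are on, so B fires (Gate 6).
C would need A and B (Gate 3), but A never turns on. No rule produces P, and it is not given. D would need B, P, and R (Gate 1), but P never turns on.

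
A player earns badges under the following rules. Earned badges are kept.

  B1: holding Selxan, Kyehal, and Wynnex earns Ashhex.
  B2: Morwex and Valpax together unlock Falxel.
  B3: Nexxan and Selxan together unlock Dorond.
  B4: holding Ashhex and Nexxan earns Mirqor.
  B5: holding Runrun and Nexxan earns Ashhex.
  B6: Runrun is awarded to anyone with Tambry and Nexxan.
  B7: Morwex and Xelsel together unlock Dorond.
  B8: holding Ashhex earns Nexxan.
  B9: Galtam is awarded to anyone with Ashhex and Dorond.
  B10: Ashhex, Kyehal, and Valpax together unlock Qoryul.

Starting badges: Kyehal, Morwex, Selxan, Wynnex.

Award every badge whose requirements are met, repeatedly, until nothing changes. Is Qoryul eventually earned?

No

Qoryul would need Ashhex, Kyehal, and Valpax (B10), but Valpax is never earned.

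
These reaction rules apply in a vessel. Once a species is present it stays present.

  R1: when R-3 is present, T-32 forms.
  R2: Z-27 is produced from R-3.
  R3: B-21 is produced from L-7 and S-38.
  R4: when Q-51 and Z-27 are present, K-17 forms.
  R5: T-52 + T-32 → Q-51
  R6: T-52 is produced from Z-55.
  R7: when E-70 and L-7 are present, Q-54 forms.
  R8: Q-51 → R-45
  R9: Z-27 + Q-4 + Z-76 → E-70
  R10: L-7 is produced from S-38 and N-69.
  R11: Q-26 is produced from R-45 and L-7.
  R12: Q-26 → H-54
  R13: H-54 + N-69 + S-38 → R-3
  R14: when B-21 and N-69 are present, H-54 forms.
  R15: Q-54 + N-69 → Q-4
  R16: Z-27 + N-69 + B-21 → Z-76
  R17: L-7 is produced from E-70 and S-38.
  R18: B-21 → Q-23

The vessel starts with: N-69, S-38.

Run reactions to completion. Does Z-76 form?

Yes

S-38 and N-69 present → L-7 forms (R10).
L-7 and S-38 present → B-21 forms (R3).
B-21 and N-69 present → H-54 forms (R14).
H-54, N-69, and S-38 present → R-3 forms (R13).
R-3 present → Z-27 forms (R2).
Z-27, N-69, and B-21 present → Z-76 forms (R16).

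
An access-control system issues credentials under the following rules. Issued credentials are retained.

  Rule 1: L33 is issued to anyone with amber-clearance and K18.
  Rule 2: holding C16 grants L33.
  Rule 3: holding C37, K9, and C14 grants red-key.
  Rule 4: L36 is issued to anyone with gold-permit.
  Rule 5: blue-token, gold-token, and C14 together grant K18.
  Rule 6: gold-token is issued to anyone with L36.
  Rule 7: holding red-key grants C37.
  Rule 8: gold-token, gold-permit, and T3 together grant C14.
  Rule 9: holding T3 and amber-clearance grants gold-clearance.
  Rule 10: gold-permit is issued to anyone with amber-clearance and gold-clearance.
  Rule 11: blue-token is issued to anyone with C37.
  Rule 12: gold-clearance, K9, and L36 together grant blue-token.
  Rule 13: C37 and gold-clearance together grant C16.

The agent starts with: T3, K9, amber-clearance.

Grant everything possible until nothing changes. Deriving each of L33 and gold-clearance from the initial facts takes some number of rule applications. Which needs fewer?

gold-clearance

gold-clearance: Holding T3 and amber-clearance grants gold-clearance (Rule 9). [1 rule application]
L33: Holding T3 and amber-clearance grants gold-clearance (Rule 9). Holding amber-clearance and gold-clearance grants gold-permit (Rule 10). Holding gold-permit grants L36 (Rule 4). Holding gold-clearance, K9, and L36 grants blue-token (Rule 12). Holding L36 grants gold-token (Rule 6). Holding gold-token, gold-permit, and T3 grants C14 (Rule 8). Holding blue-token, gold-token, and C14 grants K18 (Rule 5). Holding amber-clearance and K18 grants L33 (Rule 1). [8 rule applications]
gold-clearance needs fewer.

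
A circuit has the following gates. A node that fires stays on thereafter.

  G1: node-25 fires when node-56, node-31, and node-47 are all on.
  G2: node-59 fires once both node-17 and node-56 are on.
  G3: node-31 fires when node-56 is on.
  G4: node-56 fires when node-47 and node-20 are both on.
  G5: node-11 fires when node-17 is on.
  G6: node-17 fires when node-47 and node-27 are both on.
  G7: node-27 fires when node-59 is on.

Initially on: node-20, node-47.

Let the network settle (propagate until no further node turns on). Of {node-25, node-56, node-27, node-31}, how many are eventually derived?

node-47 and node-20 are on, so node-56 fires (G4).
node-56 is on, so node-31 fires (G3).
G1: node-56, node-31, and node-47 on → node-25 on.
node-25: reached.
node-56: reached.
node-27 would need node-59 (G7), but node-59 never turns on.
node-31: reached.
Reached: node-25, node-56, and node-31 — 3 of the 4.

3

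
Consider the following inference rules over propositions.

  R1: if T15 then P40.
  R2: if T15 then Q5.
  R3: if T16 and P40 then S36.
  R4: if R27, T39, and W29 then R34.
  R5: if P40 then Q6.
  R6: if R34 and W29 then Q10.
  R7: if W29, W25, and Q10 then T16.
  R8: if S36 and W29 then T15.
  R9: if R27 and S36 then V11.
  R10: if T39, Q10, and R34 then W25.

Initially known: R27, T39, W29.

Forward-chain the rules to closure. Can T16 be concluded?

Yes

From R27, T39, and W29, R4 gives R34.
From R34 and W29, R6 gives Q10.
T39, Q10, and R34 hold, so W25 follows (R10).
W29, W25, and Q10 hold, so T16 follows (R7).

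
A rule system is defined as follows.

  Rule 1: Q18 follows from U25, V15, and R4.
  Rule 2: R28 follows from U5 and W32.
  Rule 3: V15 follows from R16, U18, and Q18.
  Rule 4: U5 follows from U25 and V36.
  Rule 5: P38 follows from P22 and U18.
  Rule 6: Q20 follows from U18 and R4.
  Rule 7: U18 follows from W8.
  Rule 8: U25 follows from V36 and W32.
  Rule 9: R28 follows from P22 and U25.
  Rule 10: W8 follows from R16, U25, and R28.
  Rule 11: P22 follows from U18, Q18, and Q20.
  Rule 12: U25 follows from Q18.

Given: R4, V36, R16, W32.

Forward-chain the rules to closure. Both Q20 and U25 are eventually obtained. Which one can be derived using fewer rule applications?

U25

U25: From V36 and W32, Rule 8 gives U25. [1 rule application]
Q20: V36 and W32 hold, so U25 follows (Rule 8). U25 and V36 hold, so U5 follows (Rule 4). U5 and W32 hold, so R28 follows (Rule 2). R16, U25, and R28 hold, so W8 follows (Rule 10). W8 holds, so U18 follows (Rule 7). U18 and R4 hold, so Q20 follows (Rule 6). [6 rule applications]
U25 needs fewer.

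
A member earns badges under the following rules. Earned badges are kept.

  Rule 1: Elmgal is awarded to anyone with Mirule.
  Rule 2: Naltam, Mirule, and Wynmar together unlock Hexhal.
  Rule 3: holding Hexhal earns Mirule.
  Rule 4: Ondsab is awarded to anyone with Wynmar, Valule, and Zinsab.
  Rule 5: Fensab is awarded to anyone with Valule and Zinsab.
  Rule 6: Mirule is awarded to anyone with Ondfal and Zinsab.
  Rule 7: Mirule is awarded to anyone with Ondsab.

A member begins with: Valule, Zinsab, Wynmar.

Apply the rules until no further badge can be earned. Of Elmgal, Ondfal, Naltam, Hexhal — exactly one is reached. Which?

Elmgal

With Wynmar, Valule, and Zinsab, Ondsab is earned (Rule 4).
With Ondsab, Mirule is earned (Rule 7).
With Mirule, Elmgal is earned (Rule 1).
No rule produces Ondfal, and it is not given. Hexhal would need Naltam, Mirule, and Wynmar (Rule 2), but Naltam is never earned. No rule produces Naltam, and it is not given.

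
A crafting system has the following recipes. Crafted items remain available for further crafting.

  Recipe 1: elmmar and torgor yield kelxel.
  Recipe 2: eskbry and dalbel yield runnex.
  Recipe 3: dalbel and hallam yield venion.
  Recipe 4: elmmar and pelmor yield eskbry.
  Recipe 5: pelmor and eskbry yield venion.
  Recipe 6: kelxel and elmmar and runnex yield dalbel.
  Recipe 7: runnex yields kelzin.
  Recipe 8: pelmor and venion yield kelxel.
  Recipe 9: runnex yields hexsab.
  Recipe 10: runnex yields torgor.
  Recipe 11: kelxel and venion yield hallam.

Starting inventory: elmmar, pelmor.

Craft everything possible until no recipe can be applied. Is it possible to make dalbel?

dalbel would need kelxel, elmmar, and runnex (Recipe 6), but runnex is never obtained.

No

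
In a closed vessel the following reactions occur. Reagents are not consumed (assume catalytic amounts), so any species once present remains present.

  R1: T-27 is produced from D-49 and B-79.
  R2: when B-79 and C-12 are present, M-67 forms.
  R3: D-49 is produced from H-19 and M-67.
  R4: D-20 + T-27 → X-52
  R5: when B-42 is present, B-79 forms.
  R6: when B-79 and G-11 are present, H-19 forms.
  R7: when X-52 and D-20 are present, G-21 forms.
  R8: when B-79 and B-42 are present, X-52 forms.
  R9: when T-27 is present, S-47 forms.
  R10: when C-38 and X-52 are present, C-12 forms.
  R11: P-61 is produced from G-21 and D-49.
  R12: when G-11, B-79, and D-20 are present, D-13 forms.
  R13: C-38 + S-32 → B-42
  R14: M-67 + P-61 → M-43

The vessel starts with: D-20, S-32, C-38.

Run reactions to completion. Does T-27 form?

T-27 would need D-49 and B-79 (R1), but D-49 never forms.

No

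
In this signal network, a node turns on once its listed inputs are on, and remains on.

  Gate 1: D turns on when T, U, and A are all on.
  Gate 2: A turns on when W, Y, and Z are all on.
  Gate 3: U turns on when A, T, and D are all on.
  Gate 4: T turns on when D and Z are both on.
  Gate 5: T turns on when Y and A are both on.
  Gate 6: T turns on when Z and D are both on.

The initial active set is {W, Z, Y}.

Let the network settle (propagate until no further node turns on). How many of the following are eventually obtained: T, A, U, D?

W, Y, and Z are on, so A turns on (Gate 2).
Gate 5: Y and A on → T on.
T: reached.
A: reached.
U would need A, T, and D (Gate 3), but D never turns on.
D would need T, U, and A (Gate 1), but U never turns on.
Reached: T and A — 2 of the 4.

2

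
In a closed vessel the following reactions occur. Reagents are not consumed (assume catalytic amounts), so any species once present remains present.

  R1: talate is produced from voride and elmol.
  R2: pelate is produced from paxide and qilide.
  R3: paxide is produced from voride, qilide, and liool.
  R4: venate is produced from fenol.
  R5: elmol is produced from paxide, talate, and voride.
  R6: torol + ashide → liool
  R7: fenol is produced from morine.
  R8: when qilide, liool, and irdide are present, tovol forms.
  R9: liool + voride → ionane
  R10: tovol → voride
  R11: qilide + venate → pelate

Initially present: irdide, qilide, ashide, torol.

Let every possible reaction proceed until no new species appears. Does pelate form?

Yes

torol and ashide present → liool forms (R6).
qilide, liool, and irdide present → tovol forms (R8).
tovol present → voride forms (R10).
voride, qilide, and liool present → paxide forms (R3).
paxide and qilide present → pelate forms (R2).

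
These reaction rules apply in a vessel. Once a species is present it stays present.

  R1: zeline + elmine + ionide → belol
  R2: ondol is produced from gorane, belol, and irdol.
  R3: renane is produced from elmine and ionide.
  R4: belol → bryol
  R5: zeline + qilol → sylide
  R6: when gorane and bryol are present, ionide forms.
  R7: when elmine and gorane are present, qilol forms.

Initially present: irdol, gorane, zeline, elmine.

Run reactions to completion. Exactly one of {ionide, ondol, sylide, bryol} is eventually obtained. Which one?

elmine and gorane present → qilol forms (R7).
zeline and qilol present → sylide forms (R5).
ondol would need gorane, belol, and irdol (R2), but belol never forms. ionide would need gorane and bryol (R6), but bryol never forms. bryol would need belol (R4), but belol never forms.

sylide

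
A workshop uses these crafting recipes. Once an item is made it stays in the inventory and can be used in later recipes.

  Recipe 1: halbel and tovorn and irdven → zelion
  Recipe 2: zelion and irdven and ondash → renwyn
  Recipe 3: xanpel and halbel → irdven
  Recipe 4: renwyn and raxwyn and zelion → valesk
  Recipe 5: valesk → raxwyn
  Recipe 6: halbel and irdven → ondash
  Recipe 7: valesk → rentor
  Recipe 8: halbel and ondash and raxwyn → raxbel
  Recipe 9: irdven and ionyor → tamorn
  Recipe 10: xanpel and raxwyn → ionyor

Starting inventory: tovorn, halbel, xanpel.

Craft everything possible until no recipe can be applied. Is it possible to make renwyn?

Yes

Using Recipe 3, xanpel and halbel make irdven.
Using Recipe 1, halbel, tovorn, and irdven make zelion.
halbel and irdven → ondash (Recipe 6).
Using Recipe 2, zelion, irdven, and ondash make renwyn.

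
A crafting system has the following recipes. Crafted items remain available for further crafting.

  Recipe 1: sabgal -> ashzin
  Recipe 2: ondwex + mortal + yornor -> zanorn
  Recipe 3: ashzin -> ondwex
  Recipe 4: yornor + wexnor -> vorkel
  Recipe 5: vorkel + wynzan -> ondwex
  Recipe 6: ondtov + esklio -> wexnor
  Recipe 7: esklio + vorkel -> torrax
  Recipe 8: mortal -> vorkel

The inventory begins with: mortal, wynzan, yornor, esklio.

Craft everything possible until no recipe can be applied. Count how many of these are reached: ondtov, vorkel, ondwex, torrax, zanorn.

mortal -> vorkel (Recipe 8).
esklio + vorkel -> torrax (Recipe 7).
vorkel + wynzan -> ondwex (Recipe 5).
ondwex + mortal + yornor -> zanorn (Recipe 2).
No rule produces ondtov, and it is not given.
vorkel: reached.
ondwex: reached.
torrax: reached.
zanorn: reached.
Reached: vorkel, ondwex, torrax, and zanorn — 4 of the 5.

4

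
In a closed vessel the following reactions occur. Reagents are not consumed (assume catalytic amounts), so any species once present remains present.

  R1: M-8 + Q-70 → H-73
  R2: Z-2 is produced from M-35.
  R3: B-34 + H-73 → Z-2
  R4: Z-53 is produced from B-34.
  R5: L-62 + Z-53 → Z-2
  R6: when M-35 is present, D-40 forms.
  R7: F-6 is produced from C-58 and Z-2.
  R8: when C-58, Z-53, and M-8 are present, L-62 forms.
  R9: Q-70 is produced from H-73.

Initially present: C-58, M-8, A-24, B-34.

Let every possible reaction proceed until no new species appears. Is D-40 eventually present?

No

D-40 would need M-35 (R6), but M-35 never forms.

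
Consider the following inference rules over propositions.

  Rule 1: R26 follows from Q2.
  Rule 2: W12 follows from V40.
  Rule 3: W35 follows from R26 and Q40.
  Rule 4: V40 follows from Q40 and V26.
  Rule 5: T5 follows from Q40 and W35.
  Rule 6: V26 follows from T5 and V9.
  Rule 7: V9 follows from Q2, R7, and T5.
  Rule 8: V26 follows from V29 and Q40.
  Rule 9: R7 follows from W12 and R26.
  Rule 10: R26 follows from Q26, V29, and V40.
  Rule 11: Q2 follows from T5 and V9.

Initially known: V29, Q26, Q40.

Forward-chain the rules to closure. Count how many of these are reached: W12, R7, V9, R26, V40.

From V29 and Q40, Rule 8 gives V26.
From Q40 and V26, Rule 4 gives V40.
V40 holds, so W12 follows (Rule 2).
From Q26, V29, and V40, Rule 10 gives R26.
W12 and R26 hold, so R7 follows (Rule 9).
W12: reached.
R7: reached.
V9 would need Q2, R7, and T5 (Rule 7), but Q2 is never established.
R26: reached.
V40: reached.
Reached: W12, R7, R26, and V40 — 4 of the 5.

4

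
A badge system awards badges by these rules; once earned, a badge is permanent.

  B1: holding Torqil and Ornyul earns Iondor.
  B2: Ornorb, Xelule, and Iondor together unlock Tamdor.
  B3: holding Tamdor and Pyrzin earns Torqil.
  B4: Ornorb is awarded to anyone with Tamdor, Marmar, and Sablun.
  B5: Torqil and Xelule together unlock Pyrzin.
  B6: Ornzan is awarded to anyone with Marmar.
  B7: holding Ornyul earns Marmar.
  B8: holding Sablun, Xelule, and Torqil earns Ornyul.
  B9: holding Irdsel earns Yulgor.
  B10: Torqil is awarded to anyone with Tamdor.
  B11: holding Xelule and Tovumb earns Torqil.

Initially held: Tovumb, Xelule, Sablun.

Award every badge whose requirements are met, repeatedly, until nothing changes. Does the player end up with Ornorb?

Ornorb would need Tamdor, Marmar, and Sablun (B4), but Tamdor is never earned.

No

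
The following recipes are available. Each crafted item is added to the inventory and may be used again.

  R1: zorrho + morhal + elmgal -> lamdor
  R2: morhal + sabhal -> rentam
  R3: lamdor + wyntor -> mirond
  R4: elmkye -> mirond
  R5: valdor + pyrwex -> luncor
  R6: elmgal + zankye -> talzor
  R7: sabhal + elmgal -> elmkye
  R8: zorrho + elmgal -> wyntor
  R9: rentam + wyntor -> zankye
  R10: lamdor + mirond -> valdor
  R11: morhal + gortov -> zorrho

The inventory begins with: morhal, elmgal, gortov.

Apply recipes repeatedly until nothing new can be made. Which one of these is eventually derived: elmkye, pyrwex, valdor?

valdor

morhal + gortov -> zorrho (R11).
zorrho + elmgal -> wyntor (R8).
zorrho + morhal + elmgal -> lamdor (R1).
Using R3, lamdor and wyntor make mirond.
Using R10, lamdor and mirond make valdor.
elmkye would need sabhal and elmgal (R7), but sabhal is never obtained. No rule produces pyrwex, and it is not given.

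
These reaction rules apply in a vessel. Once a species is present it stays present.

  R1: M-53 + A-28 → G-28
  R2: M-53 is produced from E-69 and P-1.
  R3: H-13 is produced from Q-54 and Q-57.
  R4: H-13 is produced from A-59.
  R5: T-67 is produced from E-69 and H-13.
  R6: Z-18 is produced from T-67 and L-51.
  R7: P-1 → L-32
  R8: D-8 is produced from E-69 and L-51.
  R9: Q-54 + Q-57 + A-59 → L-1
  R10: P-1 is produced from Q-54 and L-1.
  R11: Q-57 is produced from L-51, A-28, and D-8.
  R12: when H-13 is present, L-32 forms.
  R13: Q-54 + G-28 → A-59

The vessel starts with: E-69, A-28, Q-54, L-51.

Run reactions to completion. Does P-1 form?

No

P-1 would need Q-54 and L-1 (R10), but L-1 never forms.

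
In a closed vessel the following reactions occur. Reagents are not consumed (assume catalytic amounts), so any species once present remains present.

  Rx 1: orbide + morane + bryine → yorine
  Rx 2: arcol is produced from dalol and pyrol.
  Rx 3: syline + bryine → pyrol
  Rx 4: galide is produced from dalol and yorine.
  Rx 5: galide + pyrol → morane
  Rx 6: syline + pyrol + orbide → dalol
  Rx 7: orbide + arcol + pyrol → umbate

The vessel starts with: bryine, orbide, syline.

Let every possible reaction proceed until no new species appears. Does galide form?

No

galide would need dalol and yorine (Rx 4), but yorine never forms.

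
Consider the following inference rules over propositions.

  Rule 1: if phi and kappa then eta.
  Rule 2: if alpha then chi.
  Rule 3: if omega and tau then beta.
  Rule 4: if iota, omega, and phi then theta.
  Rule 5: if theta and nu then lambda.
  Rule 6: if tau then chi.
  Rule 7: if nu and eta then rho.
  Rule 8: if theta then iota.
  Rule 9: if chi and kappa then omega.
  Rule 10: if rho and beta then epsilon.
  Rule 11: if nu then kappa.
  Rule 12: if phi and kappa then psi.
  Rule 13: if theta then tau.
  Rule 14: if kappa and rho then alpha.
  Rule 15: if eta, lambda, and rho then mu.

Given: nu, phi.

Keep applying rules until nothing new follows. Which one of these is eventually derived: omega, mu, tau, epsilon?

omega

From nu, Rule 11 gives kappa.
phi and kappa hold, so eta follows (Rule 1).
From nu and eta, Rule 7 gives rho.
From kappa and rho, Rule 14 gives alpha.
From alpha, Rule 2 gives chi.
chi and kappa hold, so omega follows (Rule 9).
mu would need eta, lambda, and rho (Rule 15), but lambda is never established. tau would need theta (Rule 13), but theta is never established. epsilon would need rho and beta (Rule 10), but beta is never established.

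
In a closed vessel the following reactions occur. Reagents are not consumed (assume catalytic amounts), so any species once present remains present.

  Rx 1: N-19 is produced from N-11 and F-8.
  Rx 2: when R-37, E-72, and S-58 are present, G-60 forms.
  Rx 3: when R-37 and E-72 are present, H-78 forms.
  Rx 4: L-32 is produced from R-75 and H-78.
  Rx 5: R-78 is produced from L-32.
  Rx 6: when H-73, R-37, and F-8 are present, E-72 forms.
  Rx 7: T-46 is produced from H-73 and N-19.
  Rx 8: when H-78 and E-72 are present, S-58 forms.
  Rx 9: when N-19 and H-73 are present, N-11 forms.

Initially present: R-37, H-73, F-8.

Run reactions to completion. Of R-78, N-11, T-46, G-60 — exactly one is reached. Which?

H-73, R-37, and F-8 present → E-72 forms (Rx 6).
R-37 and E-72 present → H-78 forms (Rx 3).
H-78 and E-72 present → S-58 forms (Rx 8).
R-37, E-72, and S-58 present → G-60 forms (Rx 2).
N-11 would need N-19 and H-73 (Rx 9), but N-19 never forms. R-78 would need L-32 (Rx 5), but L-32 never forms. T-46 would need H-73 and N-19 (Rx 7), but N-19 never forms.

G-60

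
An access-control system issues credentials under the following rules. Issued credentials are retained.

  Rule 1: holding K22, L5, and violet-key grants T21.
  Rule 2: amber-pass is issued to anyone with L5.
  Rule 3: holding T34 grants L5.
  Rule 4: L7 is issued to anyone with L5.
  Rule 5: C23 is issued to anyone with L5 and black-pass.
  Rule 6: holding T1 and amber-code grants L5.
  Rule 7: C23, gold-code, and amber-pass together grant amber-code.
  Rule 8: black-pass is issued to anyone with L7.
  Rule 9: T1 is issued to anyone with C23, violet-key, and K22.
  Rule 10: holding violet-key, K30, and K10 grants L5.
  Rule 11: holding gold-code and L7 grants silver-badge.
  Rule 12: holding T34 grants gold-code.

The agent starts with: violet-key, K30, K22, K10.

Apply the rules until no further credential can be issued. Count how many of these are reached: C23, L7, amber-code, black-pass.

Holding violet-key, K30, and K10 grants L5 (Rule 10).
Holding L5 grants L7 (Rule 4).
Holding L7 grants black-pass (Rule 8).
Holding L5 and black-pass grants C23 (Rule 5).
C23: reached.
L7: reached.
amber-code would need C23, gold-code, and amber-pass (Rule 7), but gold-code is never granted.
black-pass: reached.
Reached: C23, L7, and black-pass — 3 of the 4.

3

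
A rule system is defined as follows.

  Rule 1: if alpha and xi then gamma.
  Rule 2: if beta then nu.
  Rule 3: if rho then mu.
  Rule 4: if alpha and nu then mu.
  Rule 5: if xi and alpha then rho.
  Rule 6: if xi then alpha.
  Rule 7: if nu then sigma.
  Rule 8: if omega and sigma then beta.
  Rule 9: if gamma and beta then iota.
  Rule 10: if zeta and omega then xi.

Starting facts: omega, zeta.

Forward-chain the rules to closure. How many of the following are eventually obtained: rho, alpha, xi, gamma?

4

From zeta and omega, Rule 10 gives xi.
xi holds, so alpha follows (Rule 6).
alpha and xi hold, so gamma follows (Rule 1).
From xi and alpha, Rule 5 gives rho.
rho: reached.
alpha: reached.
xi: reached.
gamma: reached.
All 4 are reached.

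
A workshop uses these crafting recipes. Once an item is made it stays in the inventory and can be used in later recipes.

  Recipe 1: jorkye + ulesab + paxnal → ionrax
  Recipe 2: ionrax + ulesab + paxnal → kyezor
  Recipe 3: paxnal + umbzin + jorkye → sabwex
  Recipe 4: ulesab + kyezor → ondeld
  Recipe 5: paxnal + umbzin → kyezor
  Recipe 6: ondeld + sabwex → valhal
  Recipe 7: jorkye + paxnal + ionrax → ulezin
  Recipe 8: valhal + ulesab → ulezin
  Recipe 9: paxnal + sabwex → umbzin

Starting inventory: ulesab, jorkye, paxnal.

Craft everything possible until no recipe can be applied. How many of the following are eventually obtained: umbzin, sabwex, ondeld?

jorkye + ulesab + paxnal → ionrax (Recipe 1).
ionrax + ulesab + paxnal → kyezor (Recipe 2).
Using Recipe 4, ulesab and kyezor make ondeld.
umbzin would need paxnal and sabwex (Recipe 9), but sabwex is never obtained.
sabwex would need paxnal, umbzin, and jorkye (Recipe 3), but umbzin is never obtained.
ondeld: reached.
Reached: ondeld — 1 of the 3.

1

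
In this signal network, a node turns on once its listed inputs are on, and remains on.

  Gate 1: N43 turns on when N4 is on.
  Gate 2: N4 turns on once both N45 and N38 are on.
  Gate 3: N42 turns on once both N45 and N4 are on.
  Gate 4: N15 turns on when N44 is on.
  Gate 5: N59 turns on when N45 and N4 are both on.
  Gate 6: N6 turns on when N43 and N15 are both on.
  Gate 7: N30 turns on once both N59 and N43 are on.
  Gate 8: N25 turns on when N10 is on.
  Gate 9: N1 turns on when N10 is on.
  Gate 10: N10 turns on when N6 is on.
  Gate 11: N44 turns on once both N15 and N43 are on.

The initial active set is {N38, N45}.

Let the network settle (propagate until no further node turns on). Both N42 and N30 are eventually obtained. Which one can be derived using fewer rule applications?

N42: N45 and N38 are on, so N4 turns on (Gate 2). Gate 3: N45 and N4 on → N42 on. [2 rule applications]
N30: N45 and N38 are on, so N4 turns on (Gate 2). Gate 5: N45 and N4 on → N59 on. N4 is on, so N43 turns on (Gate 1). N59 and N43 are on, so N30 turns on (Gate 7). [4 rule applications]
N42 needs fewer.

N42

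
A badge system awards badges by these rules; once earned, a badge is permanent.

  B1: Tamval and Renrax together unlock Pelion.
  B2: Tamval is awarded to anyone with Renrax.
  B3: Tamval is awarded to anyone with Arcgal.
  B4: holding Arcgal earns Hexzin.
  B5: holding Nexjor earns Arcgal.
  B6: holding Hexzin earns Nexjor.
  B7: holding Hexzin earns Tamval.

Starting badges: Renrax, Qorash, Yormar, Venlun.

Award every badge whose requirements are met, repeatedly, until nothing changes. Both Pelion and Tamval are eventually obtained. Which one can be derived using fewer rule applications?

Tamval: With Renrax, Tamval is earned (B2). [1 rule application]
Pelion: With Renrax, Tamval is earned (B2). With Tamval and Renrax, Pelion is earned (B1). [2 rule applications]
Tamval needs fewer.

Tamval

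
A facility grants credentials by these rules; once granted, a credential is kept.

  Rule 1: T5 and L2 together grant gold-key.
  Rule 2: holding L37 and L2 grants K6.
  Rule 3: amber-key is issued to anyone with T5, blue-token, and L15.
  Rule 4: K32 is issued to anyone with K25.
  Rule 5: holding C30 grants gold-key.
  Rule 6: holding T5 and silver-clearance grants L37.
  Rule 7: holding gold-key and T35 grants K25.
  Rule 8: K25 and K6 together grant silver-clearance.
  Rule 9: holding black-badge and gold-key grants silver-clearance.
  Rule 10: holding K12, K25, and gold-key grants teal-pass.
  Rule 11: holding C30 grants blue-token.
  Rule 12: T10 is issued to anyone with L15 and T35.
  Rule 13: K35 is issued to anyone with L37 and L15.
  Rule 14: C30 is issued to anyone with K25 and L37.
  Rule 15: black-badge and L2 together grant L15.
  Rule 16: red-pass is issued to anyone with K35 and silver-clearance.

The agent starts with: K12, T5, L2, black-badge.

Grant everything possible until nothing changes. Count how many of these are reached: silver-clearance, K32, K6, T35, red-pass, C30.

Holding T5 and L2 grants gold-key (Rule 1).
Holding black-badge and L2 grants L15 (Rule 15).
Holding black-badge and gold-key grants silver-clearance (Rule 9).
Holding T5 and silver-clearance grants L37 (Rule 6).
Holding L37 and L15 grants K35 (Rule 13).
Holding L37 and L2 grants K6 (Rule 2).
Holding K35 and silver-clearance grants red-pass (Rule 16).
silver-clearance: reached.
K32 would need K25 (Rule 4), but K25 is never granted.
K6: reached.
No rule produces T35, and it is not given.
red-pass: reached.
C30 would need K25 and L37 (Rule 14), but K25 is never granted.
Reached: silver-clearance, K6, and red-pass — 3 of the 6.

3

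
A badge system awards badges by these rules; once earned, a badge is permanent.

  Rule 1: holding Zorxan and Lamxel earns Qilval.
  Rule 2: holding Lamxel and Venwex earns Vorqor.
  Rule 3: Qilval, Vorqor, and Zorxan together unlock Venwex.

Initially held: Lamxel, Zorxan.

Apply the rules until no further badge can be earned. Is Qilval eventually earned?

With Zorxan and Lamxel, Qilval is earned (Rule 1).

Yes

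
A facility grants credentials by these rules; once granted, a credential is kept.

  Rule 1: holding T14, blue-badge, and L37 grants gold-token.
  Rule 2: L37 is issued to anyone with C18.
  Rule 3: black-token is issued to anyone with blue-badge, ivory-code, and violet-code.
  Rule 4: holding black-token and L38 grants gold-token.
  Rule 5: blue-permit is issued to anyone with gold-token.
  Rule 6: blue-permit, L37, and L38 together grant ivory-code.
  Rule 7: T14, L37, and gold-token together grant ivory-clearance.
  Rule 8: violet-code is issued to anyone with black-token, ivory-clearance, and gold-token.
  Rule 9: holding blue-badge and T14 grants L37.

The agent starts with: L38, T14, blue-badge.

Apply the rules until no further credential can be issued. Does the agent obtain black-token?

No

black-token would need blue-badge, ivory-code, and violet-code (Rule 3), but violet-code is never granted.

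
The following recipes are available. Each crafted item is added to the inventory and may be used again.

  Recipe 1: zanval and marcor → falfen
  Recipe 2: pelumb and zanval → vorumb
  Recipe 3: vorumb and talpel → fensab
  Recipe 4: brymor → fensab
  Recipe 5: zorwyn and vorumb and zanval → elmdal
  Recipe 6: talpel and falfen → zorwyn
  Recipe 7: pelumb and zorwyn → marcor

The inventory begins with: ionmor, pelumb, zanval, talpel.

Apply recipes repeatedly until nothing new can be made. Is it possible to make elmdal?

elmdal would need zorwyn, vorumb, and zanval (Recipe 5), but zorwyn is never obtained.

No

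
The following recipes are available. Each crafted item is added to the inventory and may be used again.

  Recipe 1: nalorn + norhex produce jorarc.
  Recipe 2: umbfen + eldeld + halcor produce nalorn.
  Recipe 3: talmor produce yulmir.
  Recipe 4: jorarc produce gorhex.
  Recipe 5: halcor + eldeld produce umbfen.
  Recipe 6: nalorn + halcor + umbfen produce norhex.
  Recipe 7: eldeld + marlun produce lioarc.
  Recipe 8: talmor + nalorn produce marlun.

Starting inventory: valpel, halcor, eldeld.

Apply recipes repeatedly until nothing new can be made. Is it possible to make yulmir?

No

yulmir would need talmor (Recipe 3), but talmor is never obtained.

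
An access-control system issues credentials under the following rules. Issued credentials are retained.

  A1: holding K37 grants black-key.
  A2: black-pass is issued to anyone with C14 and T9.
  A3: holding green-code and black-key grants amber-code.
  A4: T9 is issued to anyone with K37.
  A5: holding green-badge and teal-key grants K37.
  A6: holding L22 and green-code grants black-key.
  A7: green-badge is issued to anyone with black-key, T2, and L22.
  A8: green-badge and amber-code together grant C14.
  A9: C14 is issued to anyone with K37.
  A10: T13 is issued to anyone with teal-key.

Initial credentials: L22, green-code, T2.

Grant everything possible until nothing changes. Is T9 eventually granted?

No

T9 would need K37 (A4), but K37 is never granted.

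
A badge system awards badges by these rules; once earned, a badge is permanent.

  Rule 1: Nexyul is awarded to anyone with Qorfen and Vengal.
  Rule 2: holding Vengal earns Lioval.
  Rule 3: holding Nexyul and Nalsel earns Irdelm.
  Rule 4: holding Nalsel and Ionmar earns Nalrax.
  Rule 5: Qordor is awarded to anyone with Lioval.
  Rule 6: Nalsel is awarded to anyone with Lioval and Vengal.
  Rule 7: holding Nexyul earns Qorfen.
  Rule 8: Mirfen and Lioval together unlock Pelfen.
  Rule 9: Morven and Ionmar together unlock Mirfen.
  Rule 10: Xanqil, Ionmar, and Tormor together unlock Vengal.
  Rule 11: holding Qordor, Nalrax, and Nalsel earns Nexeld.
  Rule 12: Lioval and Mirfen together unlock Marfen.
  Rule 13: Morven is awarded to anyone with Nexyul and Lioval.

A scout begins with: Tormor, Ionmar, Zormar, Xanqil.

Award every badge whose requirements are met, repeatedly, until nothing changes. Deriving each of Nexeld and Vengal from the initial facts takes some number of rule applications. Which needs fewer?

Vengal: With Xanqil, Ionmar, and Tormor, Vengal is earned (Rule 10). [1 rule application]
Nexeld: With Xanqil, Ionmar, and Tormor, Vengal is earned (Rule 10). With Vengal, Lioval is earned (Rule 2). With Lioval and Vengal, Nalsel is earned (Rule 6). With Lioval, Qordor is earned (Rule 5). With Nalsel and Ionmar, Nalrax is earned (Rule 4). With Qordor, Nalrax, and Nalsel, Nexeld is earned (Rule 11). [6 rule applications]
Vengal needs fewer.

Vengal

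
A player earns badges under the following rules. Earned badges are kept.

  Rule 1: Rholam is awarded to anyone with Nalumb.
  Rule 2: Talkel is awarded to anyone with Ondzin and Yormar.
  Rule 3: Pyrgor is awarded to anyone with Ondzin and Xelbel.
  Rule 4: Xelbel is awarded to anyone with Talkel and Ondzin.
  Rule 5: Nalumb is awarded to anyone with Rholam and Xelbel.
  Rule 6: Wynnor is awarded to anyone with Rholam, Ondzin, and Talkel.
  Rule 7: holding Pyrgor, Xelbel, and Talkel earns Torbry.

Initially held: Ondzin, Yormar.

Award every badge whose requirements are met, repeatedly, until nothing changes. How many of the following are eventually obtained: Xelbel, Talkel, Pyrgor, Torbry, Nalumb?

4

With Ondzin and Yormar, Talkel is earned (Rule 2).
With Talkel and Ondzin, Xelbel is earned (Rule 4).
With Ondzin and Xelbel, Pyrgor is earned (Rule 3).
With Pyrgor, Xelbel, and Talkel, Torbry is earned (Rule 7).
Xelbel: reached.
Talkel: reached.
Pyrgor: reached.
Torbry: reached.
Nalumb would need Rholam and Xelbel (Rule 5), but Rholam is never earned.
Reached: Xelbel, Talkel, Pyrgor, and Torbry — 4 of the 5.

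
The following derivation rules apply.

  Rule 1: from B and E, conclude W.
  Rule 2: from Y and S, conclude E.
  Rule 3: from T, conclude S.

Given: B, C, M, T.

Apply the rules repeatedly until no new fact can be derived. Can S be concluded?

From T, Rule 3 gives S.

Yes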